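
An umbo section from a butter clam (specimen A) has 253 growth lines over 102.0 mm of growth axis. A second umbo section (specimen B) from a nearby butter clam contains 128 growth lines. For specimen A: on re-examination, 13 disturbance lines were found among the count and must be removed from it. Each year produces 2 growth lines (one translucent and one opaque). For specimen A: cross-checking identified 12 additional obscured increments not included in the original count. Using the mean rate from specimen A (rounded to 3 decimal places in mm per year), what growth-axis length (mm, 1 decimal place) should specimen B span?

Specimen A: true growth line count = 253 − 13 + 12 = 252.
Specimen A: dividing by 2 growth lines per year: 252 / 2 = 126 years.
A: Extension rate ≈ 102.0 / 126 = 0.810 mm per year.
Specimen B: dividing by 2 growth lines per year: 128 / 2 = 64 years. For B, 0.810 mm/year × 64 years = 51.8 mm.

51.8 mm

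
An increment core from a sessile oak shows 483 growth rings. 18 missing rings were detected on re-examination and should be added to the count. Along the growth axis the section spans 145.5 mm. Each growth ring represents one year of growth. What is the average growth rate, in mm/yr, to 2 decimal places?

After corrections the count is 483 + 18 = 501 growth rings.
145.5 mm over 501 years gives 145.5 / 501 ≈ 0.29 mm/yr.

0.29 mm/yr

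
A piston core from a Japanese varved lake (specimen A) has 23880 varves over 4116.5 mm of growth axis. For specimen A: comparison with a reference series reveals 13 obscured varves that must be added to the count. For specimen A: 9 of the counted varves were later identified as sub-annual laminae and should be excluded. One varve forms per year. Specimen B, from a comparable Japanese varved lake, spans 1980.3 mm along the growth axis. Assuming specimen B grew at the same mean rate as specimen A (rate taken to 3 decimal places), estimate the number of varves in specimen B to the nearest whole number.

Specimen A: correcting the raw count gives 23880 − 9 + 13 = 23884 true varves.
A: Extension rate ≈ 4116.5 / 23884 = 0.172 mm/yr.
For B, 1980.3 / 0.172 = 11513.37 years ≈ 11513 varves.

11513 varves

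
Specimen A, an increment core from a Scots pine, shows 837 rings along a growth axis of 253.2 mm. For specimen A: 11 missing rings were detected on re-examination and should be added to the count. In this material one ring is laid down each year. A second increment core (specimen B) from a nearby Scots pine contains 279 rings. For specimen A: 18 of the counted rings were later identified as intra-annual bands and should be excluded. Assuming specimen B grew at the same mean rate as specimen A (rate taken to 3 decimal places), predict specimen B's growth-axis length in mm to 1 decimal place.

Specimen A: true ring count = 837 − 18 + 11 = 830.
A: Extension rate ≈ 253.2 / 830 = 0.305 mm/year.
Length of B = 0.305 × 279 = 85.1 mm.

85.1 mm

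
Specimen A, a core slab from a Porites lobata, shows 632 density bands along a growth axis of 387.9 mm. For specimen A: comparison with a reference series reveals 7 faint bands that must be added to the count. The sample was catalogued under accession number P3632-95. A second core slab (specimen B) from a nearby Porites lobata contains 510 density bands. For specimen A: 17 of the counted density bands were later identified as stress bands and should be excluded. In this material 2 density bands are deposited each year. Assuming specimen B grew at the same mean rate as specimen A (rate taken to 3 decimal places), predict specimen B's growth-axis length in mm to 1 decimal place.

318.0 mm

Specimen A: after corrections the count is 632 − 17 + 7 = 622 density bands.
Specimen A: dividing by 2 density bands per year: 622 / 2 = 311 years.
A: Extension rate ≈ 387.9 / 311 = 1.247 mm/yr.
Specimen B: with 2 density bands per year, 510 / 2 = 255 years. Length of B = 1.247 × 255 = 318.0 mm.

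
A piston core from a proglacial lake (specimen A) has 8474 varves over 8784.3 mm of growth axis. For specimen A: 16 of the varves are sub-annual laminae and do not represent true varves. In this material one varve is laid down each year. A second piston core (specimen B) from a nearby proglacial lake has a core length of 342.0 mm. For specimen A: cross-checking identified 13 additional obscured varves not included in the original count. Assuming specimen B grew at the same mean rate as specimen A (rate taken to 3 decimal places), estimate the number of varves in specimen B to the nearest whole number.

330 varves

Specimen A: correcting the raw count gives 8474 − 16 + 13 = 8471 true varves.
A: 8784.3 mm over 8471 years gives 8784.3 / 8471 ≈ 1.037 mm/year.
B spans 342.0 / 1.037 = 329.80 years ≈ 330 varves.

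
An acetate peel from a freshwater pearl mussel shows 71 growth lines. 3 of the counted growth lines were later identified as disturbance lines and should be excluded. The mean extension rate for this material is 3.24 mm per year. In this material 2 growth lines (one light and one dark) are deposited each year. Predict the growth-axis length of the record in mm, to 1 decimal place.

Correcting the raw count gives 71 − 3 = 68 true growth lines.
Dividing by 2 growth lines per year: 68 / 2 = 34 years.
Predicted length = 3.24 mm/year × 34 years = 110.2 mm.

110.2 mm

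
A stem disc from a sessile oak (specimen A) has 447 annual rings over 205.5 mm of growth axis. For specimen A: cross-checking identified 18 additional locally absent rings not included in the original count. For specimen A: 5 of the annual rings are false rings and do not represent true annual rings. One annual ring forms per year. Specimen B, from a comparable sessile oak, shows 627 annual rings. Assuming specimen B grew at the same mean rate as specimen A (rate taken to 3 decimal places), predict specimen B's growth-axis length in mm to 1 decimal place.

Specimen A: true annual ring count = 447 − 5 + 18 = 460.
A: 205.5 mm over 460 years gives 205.5 / 460 ≈ 0.447 mm per year.
For B, 0.447 mm/year × 627 years = 280.3 mm.

280.3 mm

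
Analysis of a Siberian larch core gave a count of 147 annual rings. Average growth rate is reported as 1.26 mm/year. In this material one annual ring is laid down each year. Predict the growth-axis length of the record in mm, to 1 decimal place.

147 years of growth are recorded.
147 years at 1.26 mm/year gives 1.26 × 147 = 185.2 mm.

185.2 mm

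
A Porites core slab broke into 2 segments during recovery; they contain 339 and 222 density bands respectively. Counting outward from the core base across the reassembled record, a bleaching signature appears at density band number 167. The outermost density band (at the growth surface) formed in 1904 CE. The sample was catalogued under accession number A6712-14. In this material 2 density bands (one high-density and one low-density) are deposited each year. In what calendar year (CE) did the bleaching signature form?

1707 CE

Total density bands = 339 + 222 = 561.
561 − 167 = 394 density bands lie beyond the bleaching signature toward the growth surface.
Dividing by 2 density bands per year: 394 / 2 = 197 years.
The density band at the growth surface is 1904 CE, so the bleaching signature dates to 1904 − 197 = 1707 CE.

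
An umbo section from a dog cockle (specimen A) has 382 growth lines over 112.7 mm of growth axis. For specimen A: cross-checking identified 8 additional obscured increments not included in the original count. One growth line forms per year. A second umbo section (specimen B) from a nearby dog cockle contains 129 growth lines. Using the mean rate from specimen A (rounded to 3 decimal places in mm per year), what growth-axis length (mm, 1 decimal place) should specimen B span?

37.3 mm

Specimen A: after corrections the count is 382 + 8 = 390 growth lines.
A: 112.7 mm over 390 years gives 112.7 / 390 ≈ 0.289 mm/year.
Length of B = 0.289 × 129 = 37.3 mm.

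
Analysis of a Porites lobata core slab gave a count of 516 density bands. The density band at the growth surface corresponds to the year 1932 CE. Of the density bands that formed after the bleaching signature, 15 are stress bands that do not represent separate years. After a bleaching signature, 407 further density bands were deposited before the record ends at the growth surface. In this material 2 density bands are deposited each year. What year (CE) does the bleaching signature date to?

1736 CE

407 density bands post-date the bleaching signature.
Excluding 15 false density bands: 407 − 15 = 392.
Dividing by 2 density bands per year: 392 / 2 = 196 years.
1932 − 196 = 1736 CE.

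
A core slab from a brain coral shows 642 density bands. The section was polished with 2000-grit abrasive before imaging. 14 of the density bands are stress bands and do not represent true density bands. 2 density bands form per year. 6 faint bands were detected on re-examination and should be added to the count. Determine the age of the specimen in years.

Correcting the raw count gives 642 − 14 + 6 = 634 true density bands.
Dividing by 2 density bands per year: 634 / 2 = 317 years.

317 years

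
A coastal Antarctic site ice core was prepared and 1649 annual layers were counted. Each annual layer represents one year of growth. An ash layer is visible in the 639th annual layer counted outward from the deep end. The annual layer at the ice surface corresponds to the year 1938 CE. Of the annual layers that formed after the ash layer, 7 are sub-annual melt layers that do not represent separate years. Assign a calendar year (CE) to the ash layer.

935 CE

Between annual layer 639 and the ice surface there are 1649 − 639 = 1010 annual layers.
Removing the 7 false annual layers leaves 1010 − 7 = 1003 true annual layers beyond the ash layer.
The annual layer at the ice surface is 1938 CE, so the ash layer dates to 1938 − 1003 = 935 CE.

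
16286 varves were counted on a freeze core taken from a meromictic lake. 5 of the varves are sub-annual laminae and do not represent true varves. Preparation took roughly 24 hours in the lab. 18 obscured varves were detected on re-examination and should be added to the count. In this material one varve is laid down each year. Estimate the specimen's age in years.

True varve count = 16286 − 5 + 18 = 16299.
With a one-to-one varve periodicity this is 16299 years.

16299 yr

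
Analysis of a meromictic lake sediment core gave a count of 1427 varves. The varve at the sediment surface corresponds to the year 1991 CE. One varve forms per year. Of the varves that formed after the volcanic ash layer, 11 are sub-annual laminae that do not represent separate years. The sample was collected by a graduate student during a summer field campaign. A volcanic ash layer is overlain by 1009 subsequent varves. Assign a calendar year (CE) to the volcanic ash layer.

993 CE

1009 varves post-date the volcanic ash layer.
1009 − 11 false = 998 true varves after the volcanic ash layer.
Counting back 998 years from 1991 CE places the volcanic ash layer in 1991 − 998 = 993 CE.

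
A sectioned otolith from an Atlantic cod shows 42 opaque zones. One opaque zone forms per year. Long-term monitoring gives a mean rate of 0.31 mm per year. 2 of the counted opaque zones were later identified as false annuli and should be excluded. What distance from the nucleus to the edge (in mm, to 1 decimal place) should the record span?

After corrections the count is 42 − 2 = 40 opaque zones.
Length ≈ 0.31 × 40 = 12.4 mm.

12.4 mm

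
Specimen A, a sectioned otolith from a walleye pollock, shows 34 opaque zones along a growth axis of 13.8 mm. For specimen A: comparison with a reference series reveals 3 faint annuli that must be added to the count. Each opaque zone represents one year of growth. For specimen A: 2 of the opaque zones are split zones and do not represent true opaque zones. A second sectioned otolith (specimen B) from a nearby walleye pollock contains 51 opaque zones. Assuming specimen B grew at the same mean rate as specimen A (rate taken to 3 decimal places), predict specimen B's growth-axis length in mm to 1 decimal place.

20.1 mm

Specimen A: true opaque zone count = 34 − 2 + 3 = 35.
A: 13.8 mm over 35 years gives 13.8 / 35 ≈ 0.394 mm/year.
Length of B = 0.394 × 51 = 20.1 mm.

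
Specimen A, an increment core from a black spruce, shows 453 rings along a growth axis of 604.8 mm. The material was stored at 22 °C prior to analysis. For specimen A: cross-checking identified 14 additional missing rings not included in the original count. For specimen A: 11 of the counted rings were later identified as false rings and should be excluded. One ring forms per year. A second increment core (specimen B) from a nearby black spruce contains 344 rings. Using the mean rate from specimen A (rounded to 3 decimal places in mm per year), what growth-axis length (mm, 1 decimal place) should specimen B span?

Specimen A: correcting the raw count gives 453 − 11 + 14 = 456 true rings.
A: 604.8 mm over 456 years gives 604.8 / 456 ≈ 1.326 mm/year.
Length of B = 1.326 × 344 = 456.1 mm.

456.1 mm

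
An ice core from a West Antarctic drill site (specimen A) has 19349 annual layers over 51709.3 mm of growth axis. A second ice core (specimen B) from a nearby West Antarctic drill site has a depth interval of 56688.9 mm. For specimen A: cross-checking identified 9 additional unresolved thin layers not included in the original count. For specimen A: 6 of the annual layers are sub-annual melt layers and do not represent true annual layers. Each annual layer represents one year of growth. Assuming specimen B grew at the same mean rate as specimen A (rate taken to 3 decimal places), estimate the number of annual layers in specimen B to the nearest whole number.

Specimen A: adjusted count: 19349 − 6 + 9 = 19352 annual layers.
A: Mean rate = 51709.3 mm / 19352 years ≈ 2.672 mm per year.
For B, 56688.9 / 2.672 = 21215.91 years ≈ 21216 annual layers.

21216 annual layers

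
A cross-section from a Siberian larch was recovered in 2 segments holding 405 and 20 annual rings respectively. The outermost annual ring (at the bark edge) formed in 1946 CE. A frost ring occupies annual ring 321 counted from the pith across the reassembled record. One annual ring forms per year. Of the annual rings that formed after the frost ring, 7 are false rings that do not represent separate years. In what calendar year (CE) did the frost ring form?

Total annual rings = 405 + 20 = 425.
Between annual ring 321 and the bark edge there are 425 − 321 = 104 annual rings.
Removing the 7 false annual rings leaves 104 − 7 = 97 true annual rings beyond the frost ring.
The annual ring at the bark edge is 1946 CE, so the frost ring dates to 1946 − 97 = 1849 CE.

1849 CE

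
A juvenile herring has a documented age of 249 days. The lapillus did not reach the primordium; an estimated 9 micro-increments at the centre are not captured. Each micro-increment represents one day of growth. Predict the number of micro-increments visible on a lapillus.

At one micro-increment per day, 249 days correspond to 249 micro-increments.
Less the 9 uncaptured micro-increments: 249 − 9 = 240.

240 micro-increments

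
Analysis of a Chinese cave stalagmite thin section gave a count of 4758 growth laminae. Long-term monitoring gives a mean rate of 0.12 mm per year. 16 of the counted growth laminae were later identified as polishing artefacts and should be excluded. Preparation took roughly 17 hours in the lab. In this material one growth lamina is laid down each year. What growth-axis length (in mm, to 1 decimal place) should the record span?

Adjusted count: 4758 − 16 = 4742 growth laminae.
Length ≈ 0.12 × 4742 = 569.0 mm.

569.0 mm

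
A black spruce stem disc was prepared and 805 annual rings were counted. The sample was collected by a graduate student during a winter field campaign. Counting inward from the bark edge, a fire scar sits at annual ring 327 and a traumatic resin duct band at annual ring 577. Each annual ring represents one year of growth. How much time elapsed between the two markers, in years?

250 years

577 − 327 = 250 annual rings lie between the two events.
One annual ring per year makes the interval 250 years.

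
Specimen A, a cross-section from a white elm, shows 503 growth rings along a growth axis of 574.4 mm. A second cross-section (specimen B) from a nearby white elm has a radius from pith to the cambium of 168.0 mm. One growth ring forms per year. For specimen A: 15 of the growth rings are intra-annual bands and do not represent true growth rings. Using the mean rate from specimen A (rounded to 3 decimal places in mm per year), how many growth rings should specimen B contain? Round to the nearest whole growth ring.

143 growth rings

Specimen A: true growth ring count = 503 − 15 = 488.
A: Mean rate = 574.4 mm / 488 years ≈ 1.177 mm/yr.
Specimen B: 168.0 mm / 1.177 mm per year = 142.74 years ≈ 143 growth rings.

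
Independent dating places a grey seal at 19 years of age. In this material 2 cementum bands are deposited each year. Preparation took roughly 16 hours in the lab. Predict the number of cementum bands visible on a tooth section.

38 cementum bands

Expected cementum bands: 19 × 2 = 38.
So 38 cementum bands should be present.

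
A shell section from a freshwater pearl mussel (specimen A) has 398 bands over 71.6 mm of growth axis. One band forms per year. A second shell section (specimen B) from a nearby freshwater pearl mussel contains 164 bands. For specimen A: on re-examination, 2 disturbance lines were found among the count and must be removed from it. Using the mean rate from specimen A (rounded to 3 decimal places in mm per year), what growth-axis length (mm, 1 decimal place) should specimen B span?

29.7 mm

Specimen A: after corrections the count is 398 − 2 = 396 bands.
A: 71.6 mm over 396 years gives 71.6 / 396 ≈ 0.181 mm/year.
Length of B = 0.181 × 164 = 29.7 mm.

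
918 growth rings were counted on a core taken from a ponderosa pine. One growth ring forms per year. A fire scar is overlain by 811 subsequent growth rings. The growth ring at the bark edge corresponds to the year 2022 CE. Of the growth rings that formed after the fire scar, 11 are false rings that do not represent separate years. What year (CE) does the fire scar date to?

1222 CE

811 growth rings formed after the fire scar.
Excluding 11 false growth rings: 811 − 11 = 800.
2022 − 800 = 1222 CE.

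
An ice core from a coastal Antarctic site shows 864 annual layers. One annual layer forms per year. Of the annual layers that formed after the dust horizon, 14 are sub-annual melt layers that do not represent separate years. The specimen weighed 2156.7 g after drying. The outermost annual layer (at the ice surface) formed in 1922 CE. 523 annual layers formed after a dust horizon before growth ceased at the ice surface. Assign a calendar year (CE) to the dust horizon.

1413 CE

523 annual layers formed after the dust horizon.
Removing the 14 false annual layers leaves 523 − 14 = 509 true annual layers beyond the dust horizon.
1922 − 509 = 1413 CE.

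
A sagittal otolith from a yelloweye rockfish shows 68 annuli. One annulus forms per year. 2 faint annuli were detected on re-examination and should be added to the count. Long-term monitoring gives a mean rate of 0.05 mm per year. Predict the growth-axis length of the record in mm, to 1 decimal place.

3.5 mm

Correcting the raw count gives 68 + 2 = 70 true annuli.
Predicted length = 0.05 mm/year × 70 years = 3.5 mm.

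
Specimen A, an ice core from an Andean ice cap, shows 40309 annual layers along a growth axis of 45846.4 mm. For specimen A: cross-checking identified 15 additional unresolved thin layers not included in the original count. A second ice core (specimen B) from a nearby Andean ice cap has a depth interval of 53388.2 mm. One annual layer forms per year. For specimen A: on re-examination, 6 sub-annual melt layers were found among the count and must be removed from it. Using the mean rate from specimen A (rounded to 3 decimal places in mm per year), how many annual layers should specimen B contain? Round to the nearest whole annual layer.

46955 annual layers

Specimen A: correcting the raw count gives 40309 − 6 + 15 = 40318 true annual layers.
A: 45846.4 mm over 40318 years gives 45846.4 / 40318 ≈ 1.137 mm per year.
Specimen B: 53388.2 mm / 1.137 mm per year = 46955.32 years ≈ 46955 annual layers.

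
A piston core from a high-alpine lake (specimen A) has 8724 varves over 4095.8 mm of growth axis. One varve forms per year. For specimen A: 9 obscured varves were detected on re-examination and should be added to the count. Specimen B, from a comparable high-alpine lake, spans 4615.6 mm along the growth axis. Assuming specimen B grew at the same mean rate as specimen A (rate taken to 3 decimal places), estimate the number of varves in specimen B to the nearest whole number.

9841 varves

Specimen A: adjusted count: 8724 + 9 = 8733 varves.
A: 4095.8 mm over 8733 years gives 4095.8 / 8733 ≈ 0.469 mm/year.
B spans 4615.6 / 0.469 = 9841.36 years ≈ 9841 varves.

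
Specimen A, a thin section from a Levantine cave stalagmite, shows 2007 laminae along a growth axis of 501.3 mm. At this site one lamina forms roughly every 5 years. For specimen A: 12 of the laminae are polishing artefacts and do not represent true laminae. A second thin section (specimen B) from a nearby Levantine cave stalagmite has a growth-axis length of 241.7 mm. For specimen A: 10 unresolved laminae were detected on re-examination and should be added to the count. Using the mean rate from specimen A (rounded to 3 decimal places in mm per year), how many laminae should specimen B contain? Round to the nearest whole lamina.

967 laminae

Specimen A: after corrections the count is 2007 − 12 + 10 = 2005 laminae.
Specimen A: at 5 years per lamina, 2005 × 5 = 10025 years.
A: Extension rate ≈ 501.3 / 10025 = 0.050 mm/yr.
B spans 241.7 / 0.050 = 4834.00 years; at 5 years per lamina that is 4834.00 / 5 ≈ 967 laminae.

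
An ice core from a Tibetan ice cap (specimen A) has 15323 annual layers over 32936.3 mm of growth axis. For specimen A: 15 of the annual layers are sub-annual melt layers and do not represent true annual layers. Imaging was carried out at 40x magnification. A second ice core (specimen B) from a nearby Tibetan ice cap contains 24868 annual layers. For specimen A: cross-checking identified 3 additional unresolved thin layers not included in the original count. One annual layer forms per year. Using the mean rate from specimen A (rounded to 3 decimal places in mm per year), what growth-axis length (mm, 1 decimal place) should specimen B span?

Specimen A: after corrections the count is 15323 − 15 + 3 = 15311 annual layers.
A: Mean rate = 32936.3 mm / 15311 years ≈ 2.151 mm/year.
Length of B = 2.151 × 24868 = 53491.1 mm.

53491.1 mm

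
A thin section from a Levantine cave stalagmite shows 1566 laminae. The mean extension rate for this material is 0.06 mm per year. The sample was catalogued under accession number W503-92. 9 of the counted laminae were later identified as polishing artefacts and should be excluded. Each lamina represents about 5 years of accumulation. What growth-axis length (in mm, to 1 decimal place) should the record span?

467.1 mm

Correcting the raw count gives 1566 − 9 = 1557 true laminae.
1557 laminae at 5 years each span 1557 × 5 = 7785 years.
Length ≈ 0.06 × 7785 = 467.1 mm.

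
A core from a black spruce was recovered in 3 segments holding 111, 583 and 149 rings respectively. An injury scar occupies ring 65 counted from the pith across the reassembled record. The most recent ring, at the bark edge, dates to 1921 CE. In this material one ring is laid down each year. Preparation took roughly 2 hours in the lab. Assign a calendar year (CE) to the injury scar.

Total rings = 111 + 583 + 149 = 843.
The injury scar sits at ring 65 from the pith, so 843 − 65 = 778 rings formed after it.
Counting back 778 years from 1921 CE places the injury scar in 1921 − 778 = 1143 CE.

1143 CE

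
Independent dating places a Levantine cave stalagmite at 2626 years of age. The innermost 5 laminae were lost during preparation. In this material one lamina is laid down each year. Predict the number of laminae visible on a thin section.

One lamina per year gives 2626 laminae over 2626 years.
Less the 5 uncaptured laminae: 2626 − 5 = 2621.

2621 laminae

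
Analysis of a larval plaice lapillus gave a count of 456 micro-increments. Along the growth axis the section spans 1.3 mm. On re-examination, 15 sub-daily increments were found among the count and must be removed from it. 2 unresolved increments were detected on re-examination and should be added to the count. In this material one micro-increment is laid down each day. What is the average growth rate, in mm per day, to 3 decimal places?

Adjusted count: 456 − 15 + 2 = 443 micro-increments.
Mean rate = 1.3 mm / 443 days ≈ 0.003 mm per day.

0.003 mm per day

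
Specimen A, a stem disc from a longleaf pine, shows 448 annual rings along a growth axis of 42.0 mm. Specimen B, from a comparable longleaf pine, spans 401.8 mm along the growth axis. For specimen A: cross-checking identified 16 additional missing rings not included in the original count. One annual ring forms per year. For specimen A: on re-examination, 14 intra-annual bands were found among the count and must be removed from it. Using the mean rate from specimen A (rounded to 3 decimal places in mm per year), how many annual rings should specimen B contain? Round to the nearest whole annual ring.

4320 annual rings

Specimen A: adjusted count: 448 − 14 + 16 = 450 annual rings.
A: Extension rate ≈ 42.0 / 450 = 0.093 mm/yr.
Specimen B: 401.8 mm / 0.093 mm per year = 4320.43 years ≈ 4320 annual rings.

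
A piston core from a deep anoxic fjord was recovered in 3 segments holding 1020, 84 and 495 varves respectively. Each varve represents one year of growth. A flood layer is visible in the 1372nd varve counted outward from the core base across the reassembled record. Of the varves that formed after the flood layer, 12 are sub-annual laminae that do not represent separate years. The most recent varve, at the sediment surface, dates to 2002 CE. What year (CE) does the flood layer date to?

1787 CE

Total varves = 1020 + 84 + 495 = 1599.
1599 − 1372 = 227 varves lie beyond the flood layer toward the sediment surface.
Excluding 12 false varves: 227 − 12 = 215.
The varve at the sediment surface is 2002 CE, so the flood layer dates to 2002 − 215 = 1787 CE.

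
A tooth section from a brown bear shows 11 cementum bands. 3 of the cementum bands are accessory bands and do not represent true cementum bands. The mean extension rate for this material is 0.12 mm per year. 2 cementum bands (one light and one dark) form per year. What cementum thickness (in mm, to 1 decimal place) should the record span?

0.5 mm

Adjusted count: 11 − 3 = 8 cementum bands.
8 cementum bands at 2 per year is 8 / 2 = 4 years.
Length ≈ 0.12 × 4 = 0.5 mm.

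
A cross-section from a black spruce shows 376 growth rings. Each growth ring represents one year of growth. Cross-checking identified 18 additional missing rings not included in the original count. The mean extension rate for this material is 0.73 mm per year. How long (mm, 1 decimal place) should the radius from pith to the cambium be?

Adjusted count: 376 + 18 = 394 growth rings.
394 years at 0.73 mm/year gives 0.73 × 394 = 287.6 mm.

287.6 mm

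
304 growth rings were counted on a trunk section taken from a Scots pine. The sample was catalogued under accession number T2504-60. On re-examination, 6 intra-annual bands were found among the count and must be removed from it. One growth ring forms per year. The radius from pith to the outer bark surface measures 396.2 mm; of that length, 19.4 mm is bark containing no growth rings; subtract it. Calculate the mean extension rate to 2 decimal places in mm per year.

1.26 mm per year

After corrections the count is 304 − 6 = 298 growth rings.
Removing the 19.4 mm offcut leaves 396.2 − 19.4 = 376.8 mm.
Extension rate ≈ 376.8 / 298 = 1.26 mm per year.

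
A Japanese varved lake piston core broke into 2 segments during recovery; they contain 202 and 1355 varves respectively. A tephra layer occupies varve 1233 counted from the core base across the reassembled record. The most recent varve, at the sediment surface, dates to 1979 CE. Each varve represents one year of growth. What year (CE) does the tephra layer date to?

1655 CE

Total varves = 202 + 1355 = 1557.
Between varve 1233 and the sediment surface there are 1557 − 1233 = 324 varves.
1979 − 324 = 1655 CE.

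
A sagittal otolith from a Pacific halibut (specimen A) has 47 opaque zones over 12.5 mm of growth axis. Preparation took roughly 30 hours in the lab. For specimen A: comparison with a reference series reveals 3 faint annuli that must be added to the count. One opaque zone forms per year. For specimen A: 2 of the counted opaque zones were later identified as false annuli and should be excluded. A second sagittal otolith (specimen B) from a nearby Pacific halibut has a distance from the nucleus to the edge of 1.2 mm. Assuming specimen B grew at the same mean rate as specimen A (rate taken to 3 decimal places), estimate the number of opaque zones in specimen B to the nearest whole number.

5 opaque zones

Specimen A: after corrections the count is 47 − 2 + 3 = 48 opaque zones.
A: Mean rate = 12.5 mm / 48 years ≈ 0.260 mm/year.
Specimen B: 1.2 mm / 0.260 mm per year = 4.62 years ≈ 5 opaque zones.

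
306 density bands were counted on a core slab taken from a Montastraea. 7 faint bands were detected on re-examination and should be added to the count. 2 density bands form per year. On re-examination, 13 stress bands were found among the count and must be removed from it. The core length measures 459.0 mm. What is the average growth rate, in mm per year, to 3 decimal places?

Adjusted count: 306 − 13 + 7 = 300 density bands.
With 2 density bands per year, 300 / 2 = 150 years.
459.0 mm over 150 years gives 459.0 / 150 ≈ 3.060 mm per year.

3.060 mm per year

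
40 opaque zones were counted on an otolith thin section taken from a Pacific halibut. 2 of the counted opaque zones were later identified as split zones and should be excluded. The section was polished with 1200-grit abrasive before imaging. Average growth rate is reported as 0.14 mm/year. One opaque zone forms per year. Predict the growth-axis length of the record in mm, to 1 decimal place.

Correcting the raw count gives 40 − 2 = 38 true opaque zones.
Length ≈ 0.14 × 38 = 5.3 mm.

5.3 mm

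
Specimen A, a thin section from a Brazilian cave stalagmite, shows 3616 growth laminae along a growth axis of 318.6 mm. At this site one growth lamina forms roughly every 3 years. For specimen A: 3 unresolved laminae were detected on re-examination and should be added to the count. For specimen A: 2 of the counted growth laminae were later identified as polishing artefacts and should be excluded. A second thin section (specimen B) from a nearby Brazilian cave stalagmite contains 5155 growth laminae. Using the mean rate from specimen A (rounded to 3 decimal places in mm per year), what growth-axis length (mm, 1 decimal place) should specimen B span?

Specimen A: after corrections the count is 3616 − 2 + 3 = 3617 growth laminae.
Specimen A: 3617 growth laminae at 3 years each span 3617 × 3 = 10851 years.
A: Extension rate ≈ 318.6 / 10851 = 0.029 mm per year.
Specimen B: multiplying by 3 years per growth lamina: 5155 × 3 = 15465 years. For B, 0.029 mm/year × 15465 years = 448.5 mm.

448.5 mm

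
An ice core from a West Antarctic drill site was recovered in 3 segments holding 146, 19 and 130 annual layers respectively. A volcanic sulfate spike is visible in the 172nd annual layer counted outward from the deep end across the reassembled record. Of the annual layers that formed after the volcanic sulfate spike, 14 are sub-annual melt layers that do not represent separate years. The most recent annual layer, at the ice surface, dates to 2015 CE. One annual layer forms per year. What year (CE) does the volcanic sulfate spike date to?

Total annual layers = 146 + 19 + 130 = 295.
295 − 172 = 123 annual layers lie beyond the volcanic sulfate spike toward the ice surface.
123 − 14 false = 109 true annual layers after the volcanic sulfate spike.
The annual layer at the ice surface is 2015 CE, so the volcanic sulfate spike dates to 2015 − 109 = 1906 CE.

1906 CE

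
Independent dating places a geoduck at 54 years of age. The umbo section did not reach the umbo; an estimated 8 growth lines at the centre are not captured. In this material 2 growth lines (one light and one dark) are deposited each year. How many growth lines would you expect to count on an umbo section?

100 growth lines

With 2 growth lines per year, 54 years would produce 54 × 2 = 108 growth lines.
108 − 8 missed = 100 growth lines expected in the prepared section.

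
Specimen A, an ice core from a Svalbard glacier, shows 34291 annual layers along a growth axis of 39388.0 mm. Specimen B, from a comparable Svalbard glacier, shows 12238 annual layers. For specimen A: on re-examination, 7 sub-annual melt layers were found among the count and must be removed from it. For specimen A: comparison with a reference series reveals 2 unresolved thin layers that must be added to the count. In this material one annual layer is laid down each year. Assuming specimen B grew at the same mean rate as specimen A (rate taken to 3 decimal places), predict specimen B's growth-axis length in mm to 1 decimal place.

14061.5 mm

Specimen A: true annual layer count = 34291 − 7 + 2 = 34286.
A: Mean rate = 39388.0 mm / 34286 years ≈ 1.149 mm/year.
Length of B = 1.149 × 12238 = 14061.5 mm.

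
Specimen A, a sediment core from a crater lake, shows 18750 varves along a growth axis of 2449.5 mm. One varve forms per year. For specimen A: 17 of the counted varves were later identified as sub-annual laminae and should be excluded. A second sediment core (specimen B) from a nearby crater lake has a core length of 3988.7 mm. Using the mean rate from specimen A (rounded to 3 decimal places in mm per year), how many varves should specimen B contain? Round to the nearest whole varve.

30448 varves

Specimen A: after corrections the count is 18750 − 17 = 18733 varves.
A: 2449.5 mm over 18733 years gives 2449.5 / 18733 ≈ 0.131 mm per year.
Specimen B: 3988.7 mm / 0.131 mm per year = 30448.09 years ≈ 30448 varves.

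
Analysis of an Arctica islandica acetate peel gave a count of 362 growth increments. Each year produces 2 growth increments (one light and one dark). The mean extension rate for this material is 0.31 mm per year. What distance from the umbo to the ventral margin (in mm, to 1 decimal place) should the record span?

56.1 mm

With 2 growth increments per year, 362 / 2 = 181 years.
181 years at 0.31 mm/year gives 0.31 × 181 = 56.1 mm.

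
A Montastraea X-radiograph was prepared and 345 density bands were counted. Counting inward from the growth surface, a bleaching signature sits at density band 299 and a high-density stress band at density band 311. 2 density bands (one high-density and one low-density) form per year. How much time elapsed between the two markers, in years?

The two markers are separated by 311 − 299 = 12 density bands.
With 2 density bands per year, 12 / 2 = 6 years.

6 years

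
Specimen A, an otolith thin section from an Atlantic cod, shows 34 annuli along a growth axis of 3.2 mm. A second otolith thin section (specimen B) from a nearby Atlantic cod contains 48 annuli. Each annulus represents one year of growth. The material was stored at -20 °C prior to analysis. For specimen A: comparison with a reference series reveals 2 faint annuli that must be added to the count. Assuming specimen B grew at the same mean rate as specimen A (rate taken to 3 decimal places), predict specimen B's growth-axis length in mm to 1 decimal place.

Specimen A: correcting the raw count gives 34 + 2 = 36 true annuli.
A: 3.2 mm over 36 years gives 3.2 / 36 ≈ 0.089 mm/yr.
For B, 0.089 mm/year × 48 years = 4.3 mm.

4.3 mm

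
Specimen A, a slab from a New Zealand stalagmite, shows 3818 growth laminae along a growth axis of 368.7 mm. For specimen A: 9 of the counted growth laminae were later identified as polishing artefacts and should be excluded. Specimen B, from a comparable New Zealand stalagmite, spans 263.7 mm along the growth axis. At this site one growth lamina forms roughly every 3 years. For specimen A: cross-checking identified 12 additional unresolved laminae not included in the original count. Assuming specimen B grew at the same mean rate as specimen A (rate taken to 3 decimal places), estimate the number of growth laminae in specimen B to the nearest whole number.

2747 growth laminae

Specimen A: after corrections the count is 3818 − 9 + 12 = 3821 growth laminae.
Specimen A: at 3 years per growth lamina, 3821 × 3 = 11463 years.
A: Extension rate ≈ 368.7 / 11463 = 0.032 mm/yr.
For B, 263.7 / 0.032 = 8240.62 years; at 3 years per growth lamina that is 8240.62 / 3 ≈ 2747 growth laminae.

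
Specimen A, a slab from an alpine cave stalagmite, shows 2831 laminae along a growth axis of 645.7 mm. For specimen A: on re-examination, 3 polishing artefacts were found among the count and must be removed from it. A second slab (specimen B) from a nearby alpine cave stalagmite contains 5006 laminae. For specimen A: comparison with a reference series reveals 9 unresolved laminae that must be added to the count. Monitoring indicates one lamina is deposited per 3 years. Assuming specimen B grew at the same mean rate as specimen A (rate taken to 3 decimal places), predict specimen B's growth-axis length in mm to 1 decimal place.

1141.4 mm

Specimen A: after corrections the count is 2831 − 3 + 9 = 2837 laminae.
Specimen A: 2837 laminae at 3 years each span 2837 × 3 = 8511 years.
A: Extension rate ≈ 645.7 / 8511 = 0.076 mm per year.
Specimen B: multiplying by 3 years per lamina: 5006 × 3 = 15018 years. For B, 0.076 mm/year × 15018 years = 1141.4 mm.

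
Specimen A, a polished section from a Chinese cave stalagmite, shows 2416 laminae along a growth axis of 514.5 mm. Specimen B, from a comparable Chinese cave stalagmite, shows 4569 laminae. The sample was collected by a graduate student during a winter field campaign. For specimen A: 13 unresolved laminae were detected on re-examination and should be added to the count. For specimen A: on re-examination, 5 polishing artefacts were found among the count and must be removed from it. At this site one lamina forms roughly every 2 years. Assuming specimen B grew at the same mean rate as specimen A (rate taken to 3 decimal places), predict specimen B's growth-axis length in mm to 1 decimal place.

968.6 mm

Specimen A: correcting the raw count gives 2416 − 5 + 13 = 2424 true laminae.
Specimen A: multiplying by 2 years per lamina: 2424 × 2 = 4848 years.
A: 514.5 mm over 4848 years gives 514.5 / 4848 ≈ 0.106 mm/yr.
Specimen B: 4569 laminae at 2 years each span 4569 × 2 = 9138 years. For B, 0.106 mm/year × 9138 years = 968.6 mm.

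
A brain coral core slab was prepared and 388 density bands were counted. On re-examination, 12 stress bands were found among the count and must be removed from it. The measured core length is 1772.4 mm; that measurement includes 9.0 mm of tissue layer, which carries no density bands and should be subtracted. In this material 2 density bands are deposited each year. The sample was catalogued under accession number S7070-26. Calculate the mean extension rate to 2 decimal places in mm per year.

Correcting the raw count gives 388 − 12 = 376 true density bands.
Dividing by 2 density bands per year: 376 / 2 = 188 years.
Removing the 9.0 mm offcut leaves 1772.4 − 9.0 = 1763.4 mm.
Extension rate ≈ 1763.4 / 188 = 9.38 mm per year.

9.38 mm per year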